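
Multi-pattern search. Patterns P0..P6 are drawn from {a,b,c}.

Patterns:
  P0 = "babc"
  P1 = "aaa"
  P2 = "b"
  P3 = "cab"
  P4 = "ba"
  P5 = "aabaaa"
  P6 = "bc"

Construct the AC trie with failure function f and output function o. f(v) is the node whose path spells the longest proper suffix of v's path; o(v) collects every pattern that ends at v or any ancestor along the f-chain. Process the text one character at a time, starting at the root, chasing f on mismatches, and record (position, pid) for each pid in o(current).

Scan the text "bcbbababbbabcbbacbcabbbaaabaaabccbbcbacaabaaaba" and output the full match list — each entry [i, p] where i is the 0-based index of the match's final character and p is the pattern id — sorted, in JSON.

Construct AC machine:
Trie nodes:
  0='ε' goto a→5 b→1 c→8
  1='b' goto a→2 c→15  ←P2
  2='ba' goto b→3  ←P4
  3='bab' goto c→4
  4='babc' goto ·  ←P0
  5='a' goto a→6
  6='aa' goto a→7 b→11
  7='aaa' goto ·  ←P1
  8='c' goto a→9
  9='ca' goto b→10
  10='cab' goto ·  ←P3
  11='aab' goto a→12
  12='aaba' goto a→13
  13='aabaa' goto a→14
  14='aabaaa' goto ·  ←P5
  15='bc' goto ·  ←P6

BFS fail/out derivation:
  n1('b'): parent n0 fail=0; on 'b' 0 → fail=0;  out {2}∪∅={2}
  n5('a'): parent n0 fail=0; on 'a' 0 → fail=0;  out ∅∪∅=∅
  n8('c'): parent n0 fail=0; on 'c' 0 → fail=0;  out ∅∪∅=∅
  n2('ba'): parent n1 fail=0; on 'a' 0 → fail=5;  out {4}∪∅={4}
  n6('aa'): parent n5 fail=0; on 'a' 0 → fail=5;  out ∅∪∅=∅
  n9('ca'): parent n8 fail=0; on 'a' 0 → fail=5;  out ∅∪∅=∅
  n15('bc'): parent n1 fail=0; on 'c' 0 → fail=8;  out {6}∪∅={6}
  n3('bab'): parent n2 fail=5; on 'b' 5→0 → fail=1;  out ∅∪{2}={2}
  n7('aaa'): parent n6 fail=5; on 'a' 5 → fail=6;  out {1}∪∅={1}
  n10('cab'): parent n9 fail=5; on 'b' 5→0 → fail=1;  out {3}∪{2}={2,3}
  n11('aab'): parent n6 fail=5; on 'b' 5→0 → fail=1;  out ∅∪{2}={2}
  n4('babc'): parent n3 fail=1; on 'c' 1 → fail=15;  out {0}∪{6}={0,6}
  n12('aaba'): parent n11 fail=1; on 'a' 1 → fail=2;  out ∅∪{4}={4}
  n13('aabaa'): parent n12 fail=2; on 'a' 2→5 → fail=6;  out ∅∪∅=∅
  n14('aabaaa'): parent n13 fail=6; on 'a' 6 → fail=7;  out {5}∪{1}={1,5}

Run:
pos 0 'b': at 1  → match P2@[0:0]
pos 1 'c': at 15  → match P6@[0:1]
pos 2 'b': at 1 (via fail)  → match P2@[2:2]
pos 3 'b': at 1 (via fail)  → match P2@[3:3]
pos 4 'a': at 2  → match P4@[3:4]
pos 5 'b': at 3  → match P2@[5:5]
pos 6 'a': at 2 (via fail)  → match P4@[5:6]
pos 7 'b': at 3  → match P2@[7:7]
pos 8 'b': at 1 (via fail)  → match P2@[8:8]
pos 9 'b': at 1 (via fail)  → match P2@[9:9]
pos 10 'a': at 2  → match P4@[9:10]
pos 11 'b': at 3  → match P2@[11:11]
pos 12 'c': at 4  → match P0@[9:12],P6@[11:12]
pos 13 'b': at 1 (via fail)  → match P2@[13:13]
pos 14 'b': at 1 (via fail)  → match P2@[14:14]
pos 15 'a': at 2  → match P4@[14:15]
pos 16 'c': at 8 (via fail)
pos 17 'b': at 1 (via fail)  → match P2@[17:17]
pos 18 'c': at 15  → match P6@[17:18]
pos 19 'a': at 9 (via fail)
pos 20 'b': at 10  → match P2@[20:20],P3@[18:20]
pos 21 'b': at 1 (via fail)  → match P2@[21:21]
pos 22 'b': at 1 (via fail)  → match P2@[22:22]
pos 23 'a': at 2  → match P4@[22:23]
pos 24 'a': at 6 (via fail)
pos 25 'a': at 7  → match P1@[23:25]
pos 26 'b': at 11 (via fail)  → match P2@[26:26]
pos 27 'a': at 12  → match P4@[26:27]
pos 28 'a': at 13
pos 29 'a': at 14  → match P1@[27:29],P5@[24:29]
pos 30 'b': at 11 (via fail)  → match P2@[30:30]
pos 31 'c': at 15 (via fail)  → match P6@[30:31]
pos 32 'c': at 8 (via fail)
pos 33 'b': at 1 (via fail)  → match P2@[33:33]
pos 34 'b': at 1 (via fail)  → match P2@[34:34]
pos 35 'c': at 15  → match P6@[34:35]
pos 36 'b': at 1 (via fail)  → match P2@[36:36]
pos 37 'a': at 2  → match P4@[36:37]
pos 38 'c': at 8 (via fail)
pos 39 'a': at 9
pos 40 'a': at 6 (via fail)
pos 41 'b': at 11  → match P2@[41:41]
pos 42 'a': at 12  → match P4@[41:42]
pos 43 'a': at 13
pos 44 'a': at 14  → match P1@[42:44],P5@[39:44]
pos 45 'b': at 11 (via fail)  → match P2@[45:45]
pos 46 'a': at 12  → match P4@[45:46]

Result: [[0,2],[1,6],[2,2],[3,2],[4,4],[5,2],[6,4],[7,2],[8,2],[9,2],[10,4],[11,2],[12,0],[12,6],[13,2],[14,2],[15,4],[17,2],[18,6],[20,2],[20,3],[21,2],[22,2],[23,4],[25,1],[26,2],[27,4],[29,1],[29,5],[30,2],[31,6],[33,2],[34,2],[35,6],[36,2],[37,4],[41,2],[42,4],[44,1],[44,5],[45,2],[46,4]]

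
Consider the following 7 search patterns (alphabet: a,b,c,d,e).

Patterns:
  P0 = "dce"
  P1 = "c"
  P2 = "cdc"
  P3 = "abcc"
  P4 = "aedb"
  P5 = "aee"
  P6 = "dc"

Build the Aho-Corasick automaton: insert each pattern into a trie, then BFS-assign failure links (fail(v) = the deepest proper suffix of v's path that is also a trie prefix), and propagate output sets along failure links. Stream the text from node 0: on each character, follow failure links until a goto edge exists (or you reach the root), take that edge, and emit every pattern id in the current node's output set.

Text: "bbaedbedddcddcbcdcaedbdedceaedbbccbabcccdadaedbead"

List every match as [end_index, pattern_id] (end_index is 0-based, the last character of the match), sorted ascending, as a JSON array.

Construct AC machine:
Trie nodes:
  0='ε' goto a→7 c→4 d→1
  1='d' goto c→2
  2='dc' goto e→3  [P6 ends]
  3='dce' goto ·  [P0 ends]
  4='c' goto d→5  [P1 ends]
  5='cd' goto c→6
  6='cdc' goto ·  [P2 ends]
  7='a' goto b→8 e→11
  8='ab' goto c→9
  9='abc' goto c→10
  10='abcc' goto ·  [P3 ends]
  11='ae' goto d→12 e→14
  12='aed' goto b→13
  13='aedb' goto ·  [P4 ends]
  14='aee' goto ·  [P5 ends]

BFS fail/out derivation:
  n1('d'): parent n0 fail=0; on 'd' 0 → fail=0;  out ∅∪∅=∅
  n4('c'): parent n0 fail=0; on 'c' 0 → fail=0;  out {1}∪∅={1}
  n7('a'): parent n0 fail=0; on 'a' 0 → fail=0;  out ∅∪∅=∅
  n2('dc'): parent n1 fail=0; on 'c' 0 → fail=4;  out {6}∪{1}={1,6}
  n5('cd'): parent n4 fail=0; on 'd' 0 → fail=1;  out ∅∪∅=∅
  n8('ab'): parent n7 fail=0; on 'b' 0 → fail=0;  out ∅∪∅=∅
  n11('ae'): parent n7 fail=0; on 'e' 0 → fail=0;  out ∅∪∅=∅
  n3('dce'): parent n2 fail=4; on 'e' 4→0 → fail=0;  out {0}∪∅={0}
  n6('cdc'): parent n5 fail=1; on 'c' 1 → fail=2;  out {2}∪{1,6}={1,2,6}
  n9('abc'): parent n8 fail=0; on 'c' 0 → fail=4;  out ∅∪{1}={1}
  n12('aed'): parent n11 fail=0; on 'd' 0 → fail=1;  out ∅∪∅=∅
  n14('aee'): parent n11 fail=0; on 'e' 0 → fail=0;  out {5}∪∅={5}
  n10('abcc'): parent n9 fail=4; on 'c' 4→0 → fail=4;  out {3}∪{1}={1,3}
  n13('aedb'): parent n12 fail=1; on 'b' 1→0 → fail=0;  out {4}∪∅={4}

Run:
pos 0 'b': at 0
pos 1 'b': at 0
pos 2 'a': at 7
pos 3 'e': at 11
pos 4 'd': at 12
pos 5 'b': at 13  ** P4@[2:5]
pos 6 'e': at 0 ·f
pos 7 'd': at 1
pos 8 'd': at 1 ·f
pos 9 'd': at 1 ·f
pos 10 'c': at 2  ** P1@[10:10],P6@[9:10]
pos 11 'd': at 5 ·f
pos 12 'd': at 1 ·f
pos 13 'c': at 2  ** P1@[13:13],P6@[12:13]
pos 14 'b': at 0 ·f
pos 15 'c': at 4  ** P1@[15:15]
pos 16 'd': at 5
pos 17 'c': at 6  ** P1@[17:17],P2@[15:17],P6@[16:17]
pos 18 'a': at 7 ·f
pos 19 'e': at 11
pos 20 'd': at 12
pos 21 'b': at 13  ** P4@[18:21]
pos 22 'd': at 1 ·f
pos 23 'e': at 0 ·f
pos 24 'd': at 1
pos 25 'c': at 2  ** P1@[25:25],P6@[24:25]
pos 26 'e': at 3  ** P0@[24:26]
pos 27 'a': at 7 ·f
pos 28 'e': at 11
pos 29 'd': at 12
pos 30 'b': at 13  ** P4@[27:30]
pos 31 'b': at 0 ·f
pos 32 'c': at 4  ** P1@[32:32]
pos 33 'c': at 4 ·f  ** P1@[33:33]
pos 34 'b': at 0 ·f
pos 35 'a': at 7
pos 36 'b': at 8
pos 37 'c': at 9  ** P1@[37:37]
pos 38 'c': at 10  ** P1@[38:38],P3@[35:38]
pos 39 'c': at 4 ·f  ** P1@[39:39]
pos 40 'd': at 5
pos 41 'a': at 7 ·f
pos 42 'd': at 1 ·f
pos 43 'a': at 7 ·f
pos 44 'e': at 11
pos 45 'd': at 12
pos 46 'b': at 13  ** P4@[43:46]
pos 47 'e': at 0 ·f
pos 48 'a': at 7
pos 49 'd': at 1 ·f

All matches (sorted): [[5,4],[10,1],[10,6],[13,1],[13,6],[15,1],[17,1],[17,2],[17,6],[21,4],[25,1],[25,6],[26,0],[30,4],[32,1],[33,1],[37,1],[38,1],[38,3],[39,1],[46,4]]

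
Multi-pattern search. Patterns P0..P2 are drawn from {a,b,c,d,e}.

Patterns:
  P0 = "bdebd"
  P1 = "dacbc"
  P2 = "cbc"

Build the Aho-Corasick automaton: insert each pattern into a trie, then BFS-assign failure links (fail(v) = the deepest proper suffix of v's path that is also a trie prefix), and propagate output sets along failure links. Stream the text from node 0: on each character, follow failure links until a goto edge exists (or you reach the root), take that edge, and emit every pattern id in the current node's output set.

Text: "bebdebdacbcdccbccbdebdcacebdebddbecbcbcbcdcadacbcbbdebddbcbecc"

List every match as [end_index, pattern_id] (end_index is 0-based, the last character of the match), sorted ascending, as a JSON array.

Construct AC machine:
Trie nodes:
  0='ε' goto b→1 c→11 d→6
  1='b' goto d→2
  2='bd' goto e→3
  3='bde' goto b→4
  4='bdeb' goto d→5
  5='bdebd' goto ·  [P0 ends]
  6='d' goto a→7
  7='da' goto c→8
  8='dac' goto b→9
  9='dacb' goto c→10
  10='dacbc' goto ·  [P1 ends]
  11='c' goto b→12
  12='cb' goto c→13
  13='cbc' goto ·  [P2 ends]

BFS fail/out derivation:
  fail(1) 'b': from fail(0)=0 chase 'b': 0 ⇒ 0;  out=∅∪out(0)=∅
  fail(6) 'd': from fail(0)=0 chase 'd': 0 ⇒ 0;  out=∅∪out(0)=∅
  fail(11) 'c': from fail(0)=0 chase 'c': 0 ⇒ 0;  out=∅∪out(0)=∅
  fail(2) 'bd': from fail(1)=0 chase 'd': 0 ⇒ 6;  out=∅∪out(6)=∅
  fail(7) 'da': from fail(6)=0 chase 'a': 0 ⇒ 0;  out=∅∪out(0)=∅
  fail(12) 'cb': from fail(11)=0 chase 'b': 0 ⇒ 1;  out=∅∪out(1)=∅
  fail(3) 'bde': from fail(2)=6 chase 'e': 6→0 ⇒ 0;  out=∅∪out(0)=∅
  fail(8) 'dac': from fail(7)=0 chase 'c': 0 ⇒ 11;  out=∅∪out(11)=∅
  fail(13) 'cbc': from fail(12)=1 chase 'c': 1→0 ⇒ 11;  out={2}∪out(11)={2}
  fail(4) 'bdeb': from fail(3)=0 chase 'b': 0 ⇒ 1;  out=∅∪out(1)=∅
  fail(9) 'dacb': from fail(8)=11 chase 'b': 11 ⇒ 12;  out=∅∪out(12)=∅
  fail(5) 'bdebd': from fail(4)=1 chase 'd': 1 ⇒ 2;  out={0}∪out(2)={0}
  fail(10) 'dacbc': from fail(9)=12 chase 'c': 12 ⇒ 13;  out={1}∪out(13)={1,2}

Text stream:
pos 0 'b': at 1
pos 1 'e': at 0 (via fail)
pos 2 'b': at 1
pos 3 'd': at 2
pos 4 'e': at 3
pos 5 'b': at 4
pos 6 'd': at 5  ** P0@[2:6]
pos 7 'a': at 7 (via fail)
pos 8 'c': at 8
pos 9 'b': at 9
pos 10 'c': at 10  ** P1@[6:10],P2@[8:10]
pos 11 'd': at 6 (via fail)
pos 12 'c': at 11 (via fail)
pos 13 'c': at 11 (via fail)
pos 14 'b': at 12
pos 15 'c': at 13  ** P2@[13:15]
pos 16 'c': at 11 (via fail)
pos 17 'b': at 12
pos 18 'd': at 2 (via fail)
pos 19 'e': at 3
pos 20 'b': at 4
pos 21 'd': at 5  ** P0@[17:21]
pos 22 'c': at 11 (via fail)
pos 23 'a': at 0 (via fail)
pos 24 'c': at 11
pos 25 'e': at 0 (via fail)
pos 26 'b': at 1
pos 27 'd': at 2
pos 28 'e': at 3
pos 29 'b': at 4
pos 30 'd': at 5  ** P0@[26:30]
pos 31 'd': at 6 (via fail)
pos 32 'b': at 1 (via fail)
pos 33 'e': at 0 (via fail)
pos 34 'c': at 11
pos 35 'b': at 12
pos 36 'c': at 13  ** P2@[34:36]
pos 37 'b': at 12 (via fail)
pos 38 'c': at 13  ** P2@[36:38]
pos 39 'b': at 12 (via fail)
pos 40 'c': at 13  ** P2@[38:40]
pos 41 'd': at 6 (via fail)
pos 42 'c': at 11 (via fail)
pos 43 'a': at 0 (via fail)
pos 44 'd': at 6
pos 45 'a': at 7
pos 46 'c': at 8
pos 47 'b': at 9
pos 48 'c': at 10  ** P1@[44:48],P2@[46:48]
pos 49 'b': at 12 (via fail)
pos 50 'b': at 1 (via fail)
pos 51 'd': at 2
pos 52 'e': at 3
pos 53 'b': at 4
pos 54 'd': at 5  ** P0@[50:54]
pos 55 'd': at 6 (via fail)
pos 56 'b': at 1 (via fail)
pos 57 'c': at 11 (via fail)
pos 58 'b': at 12
pos 59 'e': at 0 (via fail)
pos 60 'c': at 11
pos 61 'c': at 11 (via fail)

Matches: [[6,0],[10,1],[10,2],[15,2],[21,0],[30,0],[36,2],[38,2],[40,2],[48,1],[48,2],[54,0]]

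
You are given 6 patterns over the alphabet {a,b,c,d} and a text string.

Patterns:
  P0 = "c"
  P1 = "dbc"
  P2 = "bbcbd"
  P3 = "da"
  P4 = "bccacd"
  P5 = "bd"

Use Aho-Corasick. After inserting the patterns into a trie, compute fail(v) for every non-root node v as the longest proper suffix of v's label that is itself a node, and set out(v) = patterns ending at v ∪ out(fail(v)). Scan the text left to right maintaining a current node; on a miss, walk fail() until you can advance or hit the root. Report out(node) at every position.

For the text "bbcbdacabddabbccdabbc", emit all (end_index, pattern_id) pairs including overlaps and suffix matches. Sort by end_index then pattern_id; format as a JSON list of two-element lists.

Build:
Trie nodes:
  0='ε' goto b→5 c→1 d→2
  1='c' goto ·  ←P0
  2='d' goto a→10 b→3
  3='db' goto c→4
  4='dbc' goto ·  ←P1
  5='b' goto b→6 c→11 d→16
  6='bb' goto c→7
  7='bbc' goto b→8
  8='bbcb' goto d→9
  9='bbcbd' goto ·  ←P2
  10='da' goto ·  ←P3
  11='bc' goto c→12
  12='bcc' goto a→13
  13='bcca' goto c→14
  14='bccac' goto d→15
  15='bccacd' goto ·  ←P4
  16='bd' goto ·  ←P5

BFS fail/out derivation:
  fail(1) 'c': from fail(0)=0 chase 'c': 0 ⇒ 0;  out={0}∪out(0)={0}
  fail(2) 'd': from fail(0)=0 chase 'd': 0 ⇒ 0;  out=∅∪out(0)=∅
  fail(5) 'b': from fail(0)=0 chase 'b': 0 ⇒ 0;  out=∅∪out(0)=∅
  fail(3) 'db': from fail(2)=0 chase 'b': 0 ⇒ 5;  out=∅∪out(5)=∅
  fail(6) 'bb': from fail(5)=0 chase 'b': 0 ⇒ 5;  out=∅∪out(5)=∅
  fail(10) 'da': from fail(2)=0 chase 'a': 0 ⇒ 0;  out={3}∪out(0)={3}
  fail(11) 'bc': from fail(5)=0 chase 'c': 0 ⇒ 1;  out=∅∪out(1)={0}
  fail(16) 'bd': from fail(5)=0 chase 'd': 0 ⇒ 2;  out={5}∪out(2)={5}
  fail(4) 'dbc': from fail(3)=5 chase 'c': 5 ⇒ 11;  out={1}∪out(11)={0,1}
  fail(7) 'bbc': from fail(6)=5 chase 'c': 5 ⇒ 11;  out=∅∪out(11)={0}
  fail(12) 'bcc': from fail(11)=1 chase 'c': 1→0 ⇒ 1;  out=∅∪out(1)={0}
  fail(8) 'bbcb': from fail(7)=11 chase 'b': 11→1→0 ⇒ 5;  out=∅∪out(5)=∅
  fail(13) 'bcca': from fail(12)=1 chase 'a': 1→0 ⇒ 0;  out=∅∪out(0)=∅
  fail(9) 'bbcbd': from fail(8)=5 chase 'd': 5 ⇒ 16;  out={2}∪out(16)={2,5}
  fail(14) 'bccac': from fail(13)=0 chase 'c': 0 ⇒ 1;  out=∅∪out(1)={0}
  fail(15) 'bccacd': from fail(14)=1 chase 'd': 1→0 ⇒ 2;  out={4}∪out(2)={4}

Scan:
pos 0 'b': at 5
pos 1 'b': at 6
pos 2 'c': at 7  → match P0@[2:2]
pos 3 'b': at 8
pos 4 'd': at 9  → match P2@[0:4],P5@[3:4]
pos 5 'a': at 10 ·f  → match P3@[4:5]
pos 6 'c': at 1 ·f  → match P0@[6:6]
pos 7 'a': at 0 ·f
pos 8 'b': at 5
pos 9 'd': at 16  → match P5@[8:9]
pos 10 'd': at 2 ·f
pos 11 'a': at 10  → match P3@[10:11]
pos 12 'b': at 5 ·f
pos 13 'b': at 6
pos 14 'c': at 7  → match P0@[14:14]
pos 15 'c': at 12 ·f  → match P0@[15:15]
pos 16 'd': at 2 ·f
pos 17 'a': at 10  → match P3@[16:17]
pos 18 'b': at 5 ·f
pos 19 'b': at 6
pos 20 'c': at 7  → match P0@[20:20]

All matches (sorted): [[2,0],[4,2],[4,5],[5,3],[6,0],[9,5],[11,3],[14,0],[15,0],[17,3],[20,0]]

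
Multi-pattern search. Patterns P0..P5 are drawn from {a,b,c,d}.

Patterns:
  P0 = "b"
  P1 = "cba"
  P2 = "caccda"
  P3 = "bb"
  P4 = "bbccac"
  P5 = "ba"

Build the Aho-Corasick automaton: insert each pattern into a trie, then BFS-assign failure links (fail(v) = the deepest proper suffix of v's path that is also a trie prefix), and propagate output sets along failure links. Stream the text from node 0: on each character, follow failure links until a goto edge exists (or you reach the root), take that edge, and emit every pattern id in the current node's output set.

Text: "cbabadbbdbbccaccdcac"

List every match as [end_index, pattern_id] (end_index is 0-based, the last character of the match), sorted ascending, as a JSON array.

Build:
Trie (insert patterns):
  n0 'ε': b→1 c→2
  n1 'b': a→15 b→10  ←P0
  n2 'c': a→5 b→3
  n3 'cb': a→4
  n4 'cba': ·  ←P1
  n5 'ca': c→6
  n6 'cac': c→7
  n7 'cacc': d→8
  n8 'caccd': a→9
  n9 'caccda': ·  ←P2
  n10 'bb': c→11  ←P3
  n11 'bbc': c→12
  n12 'bbcc': a→13
  n13 'bbcca': c→14
  n14 'bbccac': ·  ←P4
  n15 'ba': ·  ←P5

Failure links (BFS by depth):
  fail(1) 'b': from fail(0)=0 chase 'b': 0 ⇒ 0;  out={0}∪out(0)={0}
  fail(2) 'c': from fail(0)=0 chase 'c': 0 ⇒ 0;  out=∅∪out(0)=∅
  fail(3) 'cb': from fail(2)=0 chase 'b': 0 ⇒ 1;  out=∅∪out(1)={0}
  fail(5) 'ca': from fail(2)=0 chase 'a': 0 ⇒ 0;  out=∅∪out(0)=∅
  fail(10) 'bb': from fail(1)=0 chase 'b': 0 ⇒ 1;  out={3}∪out(1)={0,3}
  fail(15) 'ba': from fail(1)=0 chase 'a': 0 ⇒ 0;  out={5}∪out(0)={5}
  fail(4) 'cba': from fail(3)=1 chase 'a': 1 ⇒ 15;  out={1}∪out(15)={1,5}
  fail(6) 'cac': from fail(5)=0 chase 'c': 0 ⇒ 2;  out=∅∪out(2)=∅
  fail(11) 'bbc': from fail(10)=1 chase 'c': 1→0 ⇒ 2;  out=∅∪out(2)=∅
  fail(7) 'cacc': from fail(6)=2 chase 'c': 2→0 ⇒ 2;  out=∅∪out(2)=∅
  fail(12) 'bbcc': from fail(11)=2 chase 'c': 2→0 ⇒ 2;  out=∅∪out(2)=∅
  fail(8) 'caccd': from fail(7)=2 chase 'd': 2→0 ⇒ 0;  out=∅∪out(0)=∅
  fail(13) 'bbcca': from fail(12)=2 chase 'a': 2 ⇒ 5;  out=∅∪out(5)=∅
  fail(9) 'caccda': from fail(8)=0 chase 'a': 0 ⇒ 0;  out={2}∪out(0)={2}
  fail(14) 'bbccac': from fail(13)=5 chase 'c': 5 ⇒ 6;  out={4}∪out(6)={4}

Scan:
[0] read 'c'  n0⇒n2
[1] read 'b'  n2⇒n3  emit P0@[1:1]
[2] read 'a'  n3⇒n4  emit P1@[0:2],P5@[1:2]
[3] read 'b'  n4⇒n1 (fail-walked)  emit P0@[3:3]
[4] read 'a'  n1⇒n15  emit P5@[3:4]
[5] read 'd'  n15⇒n0 (fail-walked)
[6] read 'b'  n0⇒n1  emit P0@[6:6]
[7] read 'b'  n1⇒n10  emit P0@[7:7],P3@[6:7]
[8] read 'd'  n10⇒n0 (fail-walked)
[9] read 'b'  n0⇒n1  emit P0@[9:9]
[10] read 'b'  n1⇒n10  emit P0@[10:10],P3@[9:10]
[11] read 'c'  n10⇒n11
[12] read 'c'  n11⇒n12
[13] read 'a'  n12⇒n13
[14] read 'c'  n13⇒n14  emit P4@[9:14]
[15] read 'c'  n14⇒n7 (fail-walked)
[16] read 'd'  n7⇒n8
[17] read 'c'  n8⇒n2 (fail-walked)
[18] read 'a'  n2⇒n5
[19] read 'c'  n5⇒n6

Result: [[1,0],[2,1],[2,5],[3,0],[4,5],[6,0],[7,0],[7,3],[9,0],[10,0],[10,3],[14,4]]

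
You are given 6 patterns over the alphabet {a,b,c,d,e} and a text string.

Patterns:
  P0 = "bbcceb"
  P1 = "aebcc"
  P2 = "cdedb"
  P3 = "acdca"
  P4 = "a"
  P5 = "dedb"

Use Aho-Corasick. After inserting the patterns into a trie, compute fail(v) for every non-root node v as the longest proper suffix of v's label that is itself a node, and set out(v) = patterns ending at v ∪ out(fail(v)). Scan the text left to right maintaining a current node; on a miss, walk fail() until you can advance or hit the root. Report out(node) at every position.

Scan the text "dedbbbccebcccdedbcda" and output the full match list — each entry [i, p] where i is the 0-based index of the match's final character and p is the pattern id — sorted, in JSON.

Build automaton:
Trie (insert patterns):
  n0 'ε': a→7 b→1 c→12 d→21
  n1 'b': b→2
  n2 'bb': c→3
  n3 'bbc': c→4
  n4 'bbcc': e→5
  n5 'bbcce': b→6
  n6 'bbcceb': ·  [P0 ends]
  n7 'a': c→17 e→8  [P4 ends]
  n8 'ae': b→9
  n9 'aeb': c→10
  n10 'aebc': c→11
  n11 'aebcc': ·  [P1 ends]
  n12 'c': d→13
  n13 'cd': e→14
  n14 'cde': d→15
  n15 'cded': b→16
  n16 'cdedb': ·  [P2 ends]
  n17 'ac': d→18
  n18 'acd': c→19
  n19 'acdc': a→20
  n20 'acdca': ·  [P3 ends]
  n21 'd': e→22
  n22 'de': d→23
  n23 'ded': b→24
  n24 'dedb': ·  [P5 ends]

BFS fail/out derivation:
  n1('b'): parent n0 fail=0; on 'b' 0 → fail=0;  out ∅∪∅=∅
  n7('a'): parent n0 fail=0; on 'a' 0 → fail=0;  out {4}∪∅={4}
  n12('c'): parent n0 fail=0; on 'c' 0 → fail=0;  out ∅∪∅=∅
  n21('d'): parent n0 fail=0; on 'd' 0 → fail=0;  out ∅∪∅=∅
  n2('bb'): parent n1 fail=0; on 'b' 0 → fail=1;  out ∅∪∅=∅
  n8('ae'): parent n7 fail=0; on 'e' 0 → fail=0;  out ∅∪∅=∅
  n13('cd'): parent n12 fail=0; on 'd' 0 → fail=21;  out ∅∪∅=∅
  n17('ac'): parent n7 fail=0; on 'c' 0 → fail=12;  out ∅∪∅=∅
  n22('de'): parent n21 fail=0; on 'e' 0 → fail=0;  out ∅∪∅=∅
  n3('bbc'): parent n2 fail=1; on 'c' 1→0 → fail=12;  out ∅∪∅=∅
  n9('aeb'): parent n8 fail=0; on 'b' 0 → fail=1;  out ∅∪∅=∅
  n14('cde'): parent n13 fail=21; on 'e' 21 → fail=22;  out ∅∪∅=∅
  n18('acd'): parent n17 fail=12; on 'd' 12 → fail=13;  out ∅∪∅=∅
  n23('ded'): parent n22 fail=0; on 'd' 0 → fail=21;  out ∅∪∅=∅
  n4('bbcc'): parent n3 fail=12; on 'c' 12→0 → fail=12;  out ∅∪∅=∅
  n10('aebc'): parent n9 fail=1; on 'c' 1→0 → fail=12;  out ∅∪∅=∅
  n15('cded'): parent n14 fail=22; on 'd' 22 → fail=23;  out ∅∪∅=∅
  n19('acdc'): parent n18 fail=13; on 'c' 13→21→0 → fail=12;  out ∅∪∅=∅
  n24('dedb'): parent n23 fail=21; on 'b' 21→0 → fail=1;  out {5}∪∅={5}
  n5('bbcce'): parent n4 fail=12; on 'e' 12→0 → fail=0;  out ∅∪∅=∅
  n11('aebcc'): parent n10 fail=12; on 'c' 12→0 → fail=12;  out {1}∪∅={1}
  n16('cdedb'): parent n15 fail=23; on 'b' 23 → fail=24;  out {2}∪{5}={2,5}
  n20('acdca'): parent n19 fail=12; on 'a' 12→0 → fail=7;  out {3}∪{4}={3,4}
  n6('bbcceb'): parent n5 fail=0; on 'b' 0 → fail=1;  out {0}∪∅={0}

Scan:
i=0 'd': node 0→21
i=1 'e': node 21→22
i=2 'd': node 22→23
i=3 'b': node 23→24  → match P5@[0:3]
i=4 'b': node 24→2 (fail-walked)
i=5 'b': node 2→2 (fail-walked)
i=6 'c': node 2→3
i=7 'c': node 3→4
i=8 'e': node 4→5
i=9 'b': node 5→6  → match P0@[4:9]
i=10 'c': node 6→12 (fail-walked)
i=11 'c': node 12→12 (fail-walked)
i=12 'c': node 12→12 (fail-walked)
i=13 'd': node 12→13
i=14 'e': node 13→14
i=15 'd': node 14→15
i=16 'b': node 15→16  → match P2@[12:16],P5@[13:16]
i=17 'c': node 16→12 (fail-walked)
i=18 'd': node 12→13
i=19 'a': node 13→7 (fail-walked)  → match P4@[19:19]

Matches: [[3,5],[9,0],[16,2],[16,5],[19,4]]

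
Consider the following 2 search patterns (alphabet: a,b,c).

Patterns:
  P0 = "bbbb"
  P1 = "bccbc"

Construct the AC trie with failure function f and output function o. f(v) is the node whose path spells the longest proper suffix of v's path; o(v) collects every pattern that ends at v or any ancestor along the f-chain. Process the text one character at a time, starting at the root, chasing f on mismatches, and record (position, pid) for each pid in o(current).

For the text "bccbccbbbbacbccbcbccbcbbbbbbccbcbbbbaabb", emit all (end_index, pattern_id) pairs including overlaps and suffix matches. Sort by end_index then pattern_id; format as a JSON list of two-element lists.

Construct AC machine:
Trie nodes:
  0='ε' goto b→1
  1='b' goto b→2 c→5
  2='bb' goto b→3
  3='bbb' goto b→4
  4='bbbb' goto ·  ←P0
  5='bc' goto c→6
  6='bcc' goto b→7
  7='bccb' goto c→8
  8='bccbc' goto ·  ←P1

BFS fail/out derivation:
  fail(1) 'b': from fail(0)=0 chase 'b': 0 ⇒ 0;  out=∅∪out(0)=∅
  fail(2) 'bb': from fail(1)=0 chase 'b': 0 ⇒ 1;  out=∅∪out(1)=∅
  fail(5) 'bc': from fail(1)=0 chase 'c': 0 ⇒ 0;  out=∅∪out(0)=∅
  fail(3) 'bbb': from fail(2)=1 chase 'b': 1 ⇒ 2;  out=∅∪out(2)=∅
  fail(6) 'bcc': from fail(5)=0 chase 'c': 0 ⇒ 0;  out=∅∪out(0)=∅
  fail(4) 'bbbb': from fail(3)=2 chase 'b': 2 ⇒ 3;  out={0}∪out(3)={0}
  fail(7) 'bccb': from fail(6)=0 chase 'b': 0 ⇒ 1;  out=∅∪out(1)=∅
  fail(8) 'bccbc': from fail(7)=1 chase 'c': 1 ⇒ 5;  out={1}∪out(5)={1}

Scan:
pos 0 'b': at 1
pos 1 'c': at 5
pos 2 'c': at 6
pos 3 'b': at 7
pos 4 'c': at 8  ** P1@[0:4]
pos 5 'c': at 6 ·f
pos 6 'b': at 7
pos 7 'b': at 2 ·f
pos 8 'b': at 3
pos 9 'b': at 4  ** P0@[6:9]
pos 10 'a': at 0 ·f
pos 11 'c': at 0
pos 12 'b': at 1
pos 13 'c': at 5
pos 14 'c': at 6
pos 15 'b': at 7
pos 16 'c': at 8  ** P1@[12:16]
pos 17 'b': at 1 ·f
pos 18 'c': at 5
pos 19 'c': at 6
pos 20 'b': at 7
pos 21 'c': at 8  ** P1@[17:21]
pos 22 'b': at 1 ·f
pos 23 'b': at 2
pos 24 'b': at 3
pos 25 'b': at 4  ** P0@[22:25]
pos 26 'b': at 4 ·f  ** P0@[23:26]
pos 27 'b': at 4 ·f  ** P0@[24:27]
pos 28 'c': at 5 ·f
pos 29 'c': at 6
pos 30 'b': at 7
pos 31 'c': at 8  ** P1@[27:31]
pos 32 'b': at 1 ·f
pos 33 'b': at 2
pos 34 'b': at 3
pos 35 'b': at 4  ** P0@[32:35]
pos 36 'a': at 0 ·f
pos 37 'a': at 0
pos 38 'b': at 1
pos 39 'b': at 2

All matches (sorted): [[4,1],[9,0],[16,1],[21,1],[25,0],[26,0],[27,0],[31,1],[35,0]]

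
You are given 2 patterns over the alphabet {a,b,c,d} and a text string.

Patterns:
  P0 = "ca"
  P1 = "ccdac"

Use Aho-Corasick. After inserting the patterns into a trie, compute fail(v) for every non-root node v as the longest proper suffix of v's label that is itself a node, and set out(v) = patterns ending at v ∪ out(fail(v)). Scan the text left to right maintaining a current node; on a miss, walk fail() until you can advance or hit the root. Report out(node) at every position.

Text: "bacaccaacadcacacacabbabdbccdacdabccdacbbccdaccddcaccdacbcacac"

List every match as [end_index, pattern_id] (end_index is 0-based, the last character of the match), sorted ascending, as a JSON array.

Build:
Trie nodes:
  0='ε' goto c→1
  1='c' goto a→2 c→3
  2='ca' goto ·  ←P0
  3='cc' goto d→4
  4='ccd' goto a→5
  5='ccda' goto c→6
  6='ccdac' goto ·  ←P1

BFS fail/out derivation:
  fail(1) 'c': from fail(0)=0 chase 'c': 0 ⇒ 0;  out=∅∪out(0)=∅
  fail(2) 'ca': from fail(1)=0 chase 'a': 0 ⇒ 0;  out={0}∪out(0)={0}
  fail(3) 'cc': from fail(1)=0 chase 'c': 0 ⇒ 1;  out=∅∪out(1)=∅
  fail(4) 'ccd': from fail(3)=1 chase 'd': 1→0 ⇒ 0;  out=∅∪out(0)=∅
  fail(5) 'ccda': from fail(4)=0 chase 'a': 0 ⇒ 0;  out=∅∪out(0)=∅
  fail(6) 'ccdac': from fail(5)=0 chase 'c': 0 ⇒ 1;  out={1}∪out(1)={1}

Run:
pos 0 'b': at 0
pos 1 'a': at 0
pos 2 'c': at 1
pos 3 'a': at 2  → match P0@[2:3]
pos 4 'c': at 1 ·f
pos 5 'c': at 3
pos 6 'a': at 2 ·f  → match P0@[5:6]
pos 7 'a': at 0 ·f
pos 8 'c': at 1
pos 9 'a': at 2  → match P0@[8:9]
pos 10 'd': at 0 ·f
pos 11 'c': at 1
pos 12 'a': at 2  → match P0@[11:12]
pos 13 'c': at 1 ·f
pos 14 'a': at 2  → match P0@[13:14]
pos 15 'c': at 1 ·f
pos 16 'a': at 2  → match P0@[15:16]
pos 17 'c': at 1 ·f
pos 18 'a': at 2  → match P0@[17:18]
pos 19 'b': at 0 ·f
pos 20 'b': at 0
pos 21 'a': at 0
pos 22 'b': at 0
pos 23 'd': at 0
pos 24 'b': at 0
pos 25 'c': at 1
pos 26 'c': at 3
pos 27 'd': at 4
pos 28 'a': at 5
pos 29 'c': at 6  → match P1@[25:29]
pos 30 'd': at 0 ·f
pos 31 'a': at 0
pos 32 'b': at 0
pos 33 'c': at 1
pos 34 'c': at 3
pos 35 'd': at 4
pos 36 'a': at 5
pos 37 'c': at 6  → match P1@[33:37]
pos 38 'b': at 0 ·f
pos 39 'b': at 0
pos 40 'c': at 1
pos 41 'c': at 3
pos 42 'd': at 4
pos 43 'a': at 5
pos 44 'c': at 6  → match P1@[40:44]
pos 45 'c': at 3 ·f
pos 46 'd': at 4
pos 47 'd': at 0 ·f
pos 48 'c': at 1
pos 49 'a': at 2  → match P0@[48:49]
pos 50 'c': at 1 ·f
pos 51 'c': at 3
pos 52 'd': at 4
pos 53 'a': at 5
pos 54 'c': at 6  → match P1@[50:54]
pos 55 'b': at 0 ·f
pos 56 'c': at 1
pos 57 'a': at 2  → match P0@[56:57]
pos 58 'c': at 1 ·f
pos 59 'a': at 2  → match P0@[58:59]
pos 60 'c': at 1 ·f

Result: [[3,0],[6,0],[9,0],[12,0],[14,0],[16,0],[18,0],[29,1],[37,1],[44,1],[49,0],[54,1],[57,0],[59,0]]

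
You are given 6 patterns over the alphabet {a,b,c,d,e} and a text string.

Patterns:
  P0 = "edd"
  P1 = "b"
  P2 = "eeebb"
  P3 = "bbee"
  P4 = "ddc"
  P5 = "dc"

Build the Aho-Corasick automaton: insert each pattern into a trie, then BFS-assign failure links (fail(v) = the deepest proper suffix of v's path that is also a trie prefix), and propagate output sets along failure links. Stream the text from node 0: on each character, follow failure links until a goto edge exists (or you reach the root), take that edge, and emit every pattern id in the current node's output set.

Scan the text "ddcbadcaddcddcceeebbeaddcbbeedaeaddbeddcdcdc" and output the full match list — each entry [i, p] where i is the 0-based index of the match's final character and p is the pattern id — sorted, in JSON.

Build:
Trie nodes:
  0='ε' goto b→4 d→12 e→1
  1='e' goto d→2 e→5
  2='ed' goto d→3
  3='edd' goto ·  ←P0
  4='b' goto b→9  ←P1
  5='ee' goto e→6
  6='eee' goto b→7
  7='eeeb' goto b→8
  8='eeebb' goto ·  ←P2
  9='bb' goto e→10
  10='bbe' goto e→11
  11='bbee' goto ·  ←P3
  12='d' goto c→15 d→13
  13='dd' goto c→14
  14='ddc' goto ·  ←P4
  15='dc' goto ·  ←P5

Failure links (BFS by depth):
  n1('e'): parent n0 fail=0; on 'e' 0 → fail=0;  out ∅∪∅=∅
  n4('b'): parent n0 fail=0; on 'b' 0 → fail=0;  out {1}∪∅={1}
  n12('d'): parent n0 fail=0; on 'd' 0 → fail=0;  out ∅∪∅=∅
  n2('ed'): parent n1 fail=0; on 'd' 0 → fail=12;  out ∅∪∅=∅
  n5('ee'): parent n1 fail=0; on 'e' 0 → fail=1;  out ∅∪∅=∅
  n9('bb'): parent n4 fail=0; on 'b' 0 → fail=4;  out ∅∪{1}={1}
  n13('dd'): parent n12 fail=0; on 'd' 0 → fail=12;  out ∅∪∅=∅
  n15('dc'): parent n12 fail=0; on 'c' 0 → fail=0;  out {5}∪∅={5}
  n3('edd'): parent n2 fail=12; on 'd' 12 → fail=13;  out {0}∪∅={0}
  n6('eee'): parent n5 fail=1; on 'e' 1 → fail=5;  out ∅∪∅=∅
  n10('bbe'): parent n9 fail=4; on 'e' 4→0 → fail=1;  out ∅∪∅=∅
  n14('ddc'): parent n13 fail=12; on 'c' 12 → fail=15;  out {4}∪{5}={4,5}
  n7('eeeb'): parent n6 fail=5; on 'b' 5→1→0 → fail=4;  out ∅∪{1}={1}
  n11('bbee'): parent n10 fail=1; on 'e' 1 → fail=5;  out {3}∪∅={3}
  n8('eeebb'): parent n7 fail=4; on 'b' 4 → fail=9;  out {2}∪{1}={1,2}

Run:
[0] read 'd'  n0⇒n12
[1] read 'd'  n12⇒n13
[2] read 'c'  n13⇒n14  ** P4@[0:2],P5@[1:2]
[3] read 'b'  n14⇒n4 (via fail)  ** P1@[3:3]
[4] read 'a'  n4⇒n0 (via fail)
[5] read 'd'  n0⇒n12
[6] read 'c'  n12⇒n15  ** P5@[5:6]
[7] read 'a'  n15⇒n0 (via fail)
[8] read 'd'  n0⇒n12
[9] read 'd'  n12⇒n13
[10] read 'c'  n13⇒n14  ** P4@[8:10],P5@[9:10]
[11] read 'd'  n14⇒n12 (via fail)
[12] read 'd'  n12⇒n13
[13] read 'c'  n13⇒n14  ** P4@[11:13],P5@[12:13]
[14] read 'c'  n14⇒n0 (via fail)
[15] read 'e'  n0⇒n1
[16] read 'e'  n1⇒n5
[17] read 'e'  n5⇒n6
[18] read 'b'  n6⇒n7  ** P1@[18:18]
[19] read 'b'  n7⇒n8  ** P1@[19:19],P2@[15:19]
[20] read 'e'  n8⇒n10 (via fail)
[21] read 'a'  n10⇒n0 (via fail)
[22] read 'd'  n0⇒n12
[23] read 'd'  n12⇒n13
[24] read 'c'  n13⇒n14  ** P4@[22:24],P5@[23:24]
[25] read 'b'  n14⇒n4 (via fail)  ** P1@[25:25]
[26] read 'b'  n4⇒n9  ** P1@[26:26]
[27] read 'e'  n9⇒n10
[28] read 'e'  n10⇒n11  ** P3@[25:28]
[29] read 'd'  n11⇒n2 (via fail)
[30] read 'a'  n2⇒n0 (via fail)
[31] read 'e'  n0⇒n1
[32] read 'a'  n1⇒n0 (via fail)
[33] read 'd'  n0⇒n12
[34] read 'd'  n12⇒n13
[35] read 'b'  n13⇒n4 (via fail)  ** P1@[35:35]
[36] read 'e'  n4⇒n1 (via fail)
[37] read 'd'  n1⇒n2
[38] read 'd'  n2⇒n3  ** P0@[36:38]
[39] read 'c'  n3⇒n14 (via fail)  ** P4@[37:39],P5@[38:39]
[40] read 'd'  n14⇒n12 (via fail)
[41] read 'c'  n12⇒n15  ** P5@[40:41]
[42] read 'd'  n15⇒n12 (via fail)
[43] read 'c'  n12⇒n15  ** P5@[42:43]

Matches: [[2,4],[2,5],[3,1],[6,5],[10,4],[10,5],[13,4],[13,5],[18,1],[19,1],[19,2],[24,4],[24,5],[25,1],[26,1],[28,3],[35,1],[38,0],[39,4],[39,5],[41,5],[43,5]]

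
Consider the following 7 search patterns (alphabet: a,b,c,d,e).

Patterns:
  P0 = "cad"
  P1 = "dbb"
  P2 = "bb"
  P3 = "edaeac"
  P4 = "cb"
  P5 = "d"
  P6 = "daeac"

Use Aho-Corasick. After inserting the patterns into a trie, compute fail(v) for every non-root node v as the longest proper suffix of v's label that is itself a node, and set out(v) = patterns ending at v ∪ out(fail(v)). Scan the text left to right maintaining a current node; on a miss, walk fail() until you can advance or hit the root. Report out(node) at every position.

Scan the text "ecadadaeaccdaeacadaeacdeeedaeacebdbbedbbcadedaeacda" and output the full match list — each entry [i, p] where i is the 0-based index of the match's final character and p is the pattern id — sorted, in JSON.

Build:
Trie nodes:
  n0 'ε': b→7 c→1 d→4 e→9
  n1 'c': a→2 b→15
  n2 'ca': d→3
  n3 'cad': ·  [P0 ends]
  n4 'd': a→16 b→5  [P5 ends]
  n5 'db': b→6
  n6 'dbb': ·  [P1 ends]
  n7 'b': b→8
  n8 'bb': ·  [P2 ends]
  n9 'e': d→10
  n10 'ed': a→11
  n11 'eda': e→12
  n12 'edae': a→13
  n13 'edaea': c→14
  n14 'edaeac': ·  [P3 ends]
  n15 'cb': ·  [P4 ends]
  n16 'da': e→17
  n17 'dae': a→18
  n18 'daea': c→19
  n19 'daeac': ·  [P6 ends]

BFS fail/out derivation:
  n1('c'): parent n0 fail=0; on 'c' 0 → fail=0;  out ∅∪∅=∅
  n4('d'): parent n0 fail=0; on 'd' 0 → fail=0;  out {5}∪∅={5}
  n7('b'): parent n0 fail=0; on 'b' 0 → fail=0;  out ∅∪∅=∅
  n9('e'): parent n0 fail=0; on 'e' 0 → fail=0;  out ∅∪∅=∅
  n2('ca'): parent n1 fail=0; on 'a' 0 → fail=0;  out ∅∪∅=∅
  n5('db'): parent n4 fail=0; on 'b' 0 → fail=7;  out ∅∪∅=∅
  n8('bb'): parent n7 fail=0; on 'b' 0 → fail=7;  out {2}∪∅={2}
  n10('ed'): parent n9 fail=0; on 'd' 0 → fail=4;  out ∅∪{5}={5}
  n15('cb'): parent n1 fail=0; on 'b' 0 → fail=7;  out {4}∪∅={4}
  n16('da'): parent n4 fail=0; on 'a' 0 → fail=0;  out ∅∪∅=∅
  n3('cad'): parent n2 fail=0; on 'd' 0 → fail=4;  out {0}∪{5}={0,5}
  n6('dbb'): parent n5 fail=7; on 'b' 7 → fail=8;  out {1}∪{2}={1,2}
  n11('eda'): parent n10 fail=4; on 'a' 4 → fail=16;  out ∅∪∅=∅
  n17('dae'): parent n16 fail=0; on 'e' 0 → fail=9;  out ∅∪∅=∅
  n12('edae'): parent n11 fail=16; on 'e' 16 → fail=17;  out ∅∪∅=∅
  n18('daea'): parent n17 fail=9; on 'a' 9→0 → fail=0;  out ∅∪∅=∅
  n13('edaea'): parent n12 fail=17; on 'a' 17 → fail=18;  out ∅∪∅=∅
  n19('daeac'): parent n18 fail=0; on 'c' 0 → fail=1;  out {6}∪∅={6}
  n14('edaeac'): parent n13 fail=18; on 'c' 18 → fail=19;  out {3}∪{6}={3,6}

Text stream:
pos 0 'e': at 9
pos 1 'c': at 1 (fail-walked)
pos 2 'a': at 2
pos 3 'd': at 3  → match P0@[1:3],P5@[3:3]
pos 4 'a': at 16 (fail-walked)
pos 5 'd': at 4 (fail-walked)  → match P5@[5:5]
pos 6 'a': at 16
pos 7 'e': at 17
pos 8 'a': at 18
pos 9 'c': at 19  → match P6@[5:9]
pos 10 'c': at 1 (fail-walked)
pos 11 'd': at 4 (fail-walked)  → match P5@[11:11]
pos 12 'a': at 16
pos 13 'e': at 17
pos 14 'a': at 18
pos 15 'c': at 19  → match P6@[11:15]
pos 16 'a': at 2 (fail-walked)
pos 17 'd': at 3  → match P0@[15:17],P5@[17:17]
pos 18 'a': at 16 (fail-walked)
pos 19 'e': at 17
pos 20 'a': at 18
pos 21 'c': at 19  → match P6@[17:21]
pos 22 'd': at 4 (fail-walked)  → match P5@[22:22]
pos 23 'e': at 9 (fail-walked)
pos 24 'e': at 9 (fail-walked)
pos 25 'e': at 9 (fail-walked)
pos 26 'd': at 10  → match P5@[26:26]
pos 27 'a': at 11
pos 28 'e': at 12
pos 29 'a': at 13
pos 30 'c': at 14  → match P3@[25:30],P6@[26:30]
pos 31 'e': at 9 (fail-walked)
pos 32 'b': at 7 (fail-walked)
pos 33 'd': at 4 (fail-walked)  → match P5@[33:33]
pos 34 'b': at 5
pos 35 'b': at 6  → match P1@[33:35],P2@[34:35]
pos 36 'e': at 9 (fail-walked)
pos 37 'd': at 10  → match P5@[37:37]
pos 38 'b': at 5 (fail-walked)
pos 39 'b': at 6  → match P1@[37:39],P2@[38:39]
pos 40 'c': at 1 (fail-walked)
pos 41 'a': at 2
pos 42 'd': at 3  → match P0@[40:42],P5@[42:42]
pos 43 'e': at 9 (fail-walked)
pos 44 'd': at 10  → match P5@[44:44]
pos 45 'a': at 11
pos 46 'e': at 12
pos 47 'a': at 13
pos 48 'c': at 14  → match P3@[43:48],P6@[44:48]
pos 49 'd': at 4 (fail-walked)  → match P5@[49:49]
pos 50 'a': at 16

Result: [[3,0],[3,5],[5,5],[9,6],[11,5],[15,6],[17,0],[17,5],[21,6],[22,5],[26,5],[30,3],[30,6],[33,5],[35,1],[35,2],[37,5],[39,1],[39,2],[42,0],[42,5],[44,5],[48,3],[48,6],[49,5]]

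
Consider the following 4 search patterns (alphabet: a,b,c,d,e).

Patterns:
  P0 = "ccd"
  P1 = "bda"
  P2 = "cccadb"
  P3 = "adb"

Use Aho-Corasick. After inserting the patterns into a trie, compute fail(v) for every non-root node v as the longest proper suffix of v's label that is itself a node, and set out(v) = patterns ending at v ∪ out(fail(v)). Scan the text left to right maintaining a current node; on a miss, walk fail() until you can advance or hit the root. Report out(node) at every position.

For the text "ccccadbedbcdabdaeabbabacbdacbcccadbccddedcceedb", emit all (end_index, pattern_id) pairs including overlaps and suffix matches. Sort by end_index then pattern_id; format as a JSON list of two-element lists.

Build automaton:
Trie nodes:
  n0 'ε': a→11 b→4 c→1
  n1 'c': c→2
  n2 'cc': c→7 d→3
  n3 'ccd': ·  ←P0
  n4 'b': d→5
  n5 'bd': a→6
  n6 'bda': ·  ←P1
  n7 'ccc': a→8
  n8 'ccca': d→9
  n9 'cccad': b→10
  n10 'cccadb': ·  ←P2
  n11 'a': d→12
  n12 'ad': b→13
  n13 'adb': ·  ←P3

BFS fail/out derivation:
  n1('c'): parent n0 fail=0; on 'c' 0 → fail=0;  out ∅∪∅=∅
  n4('b'): parent n0 fail=0; on 'b' 0 → fail=0;  out ∅∪∅=∅
  n11('a'): parent n0 fail=0; on 'a' 0 → fail=0;  out ∅∪∅=∅
  n2('cc'): parent n1 fail=0; on 'c' 0 → fail=1;  out ∅∪∅=∅
  n5('bd'): parent n4 fail=0; on 'd' 0 → fail=0;  out ∅∪∅=∅
  n12('ad'): parent n11 fail=0; on 'd' 0 → fail=0;  out ∅∪∅=∅
  n3('ccd'): parent n2 fail=1; on 'd' 1→0 → fail=0;  out {0}∪∅={0}
  n6('bda'): parent n5 fail=0; on 'a' 0 → fail=11;  out {1}∪∅={1}
  n7('ccc'): parent n2 fail=1; on 'c' 1 → fail=2;  out ∅∪∅=∅
  n13('adb'): parent n12 fail=0; on 'b' 0 → fail=4;  out {3}∪∅={3}
  n8('ccca'): parent n7 fail=2; on 'a' 2→1→0 → fail=11;  out ∅∪∅=∅
  n9('cccad'): parent n8 fail=11; on 'd' 11 → fail=12;  out ∅∪∅=∅
  n10('cccadb'): parent n9 fail=12; on 'b' 12 → fail=13;  out {2}∪{3}={2,3}

Run:
[0] read 'c'  n0⇒n1
[1] read 'c'  n1⇒n2
[2] read 'c'  n2⇒n7
[3] read 'c'  n7⇒n7 ·f
[4] read 'a'  n7⇒n8
[5] read 'd'  n8⇒n9
[6] read 'b'  n9⇒n10  ** P2@[1:6],P3@[4:6]
[7] read 'e'  n10⇒n0 ·f
[8] read 'd'  n0⇒n0
[9] read 'b'  n0⇒n4
[10] read 'c'  n4⇒n1 ·f
[11] read 'd'  n1⇒n0 ·f
[12] read 'a'  n0⇒n11
[13] read 'b'  n11⇒n4 ·f
[14] read 'd'  n4⇒n5
[15] read 'a'  n5⇒n6  ** P1@[13:15]
[16] read 'e'  n6⇒n0 ·f
[17] read 'a'  n0⇒n11
[18] read 'b'  n11⇒n4 ·f
[19] read 'b'  n4⇒n4 ·f
[20] read 'a'  n4⇒n11 ·f
[21] read 'b'  n11⇒n4 ·f
[22] read 'a'  n4⇒n11 ·f
[23] read 'c'  n11⇒n1 ·f
[24] read 'b'  n1⇒n4 ·f
[25] read 'd'  n4⇒n5
[26] read 'a'  n5⇒n6  ** P1@[24:26]
[27] read 'c'  n6⇒n1 ·f
[28] read 'b'  n1⇒n4 ·f
[29] read 'c'  n4⇒n1 ·f
[30] read 'c'  n1⇒n2
[31] read 'c'  n2⇒n7
[32] read 'a'  n7⇒n8
[33] read 'd'  n8⇒n9
[34] read 'b'  n9⇒n10  ** P2@[29:34],P3@[32:34]
[35] read 'c'  n10⇒n1 ·f
[36] read 'c'  n1⇒n2
[37] read 'd'  n2⇒n3  ** P0@[35:37]
[38] read 'd'  n3⇒n0 ·f
[39] read 'e'  n0⇒n0
[40] read 'd'  n0⇒n0
[41] read 'c'  n0⇒n1
[42] read 'c'  n1⇒n2
[43] read 'e'  n2⇒n0 ·f
[44] read 'e'  n0⇒n0
[45] read 'd'  n0⇒n0
[46] read 'b'  n0⇒n4

Matches: [[6,2],[6,3],[15,1],[26,1],[34,2],[34,3],[37,0]]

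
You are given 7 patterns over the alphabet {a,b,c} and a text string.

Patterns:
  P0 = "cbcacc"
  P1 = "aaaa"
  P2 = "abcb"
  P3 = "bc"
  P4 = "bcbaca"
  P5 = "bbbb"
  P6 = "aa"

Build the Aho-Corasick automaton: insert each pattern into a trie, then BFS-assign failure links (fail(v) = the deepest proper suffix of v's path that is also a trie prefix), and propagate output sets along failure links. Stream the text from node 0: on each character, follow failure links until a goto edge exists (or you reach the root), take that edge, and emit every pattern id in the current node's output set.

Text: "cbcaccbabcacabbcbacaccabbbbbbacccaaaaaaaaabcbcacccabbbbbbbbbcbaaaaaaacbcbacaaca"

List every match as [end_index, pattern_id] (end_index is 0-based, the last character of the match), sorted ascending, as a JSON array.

Build:
Trie nodes:
  n0 'ε': a→7 b→14 c→1
  n1 'c': b→2
  n2 'cb': c→3
  n3 'cbc': a→4
  n4 'cbca': c→5
  n5 'cbcac': c→6
  n6 'cbcacc': ·  ←P0
  n7 'a': a→8 b→11
  n8 'aa': a→9  ←P6
  n9 'aaa': a→10
  n10 'aaaa': ·  ←P1
  n11 'ab': c→12
  n12 'abc': b→13
  n13 'abcb': ·  ←P2
  n14 'b': b→20 c→15
  n15 'bc': b→16  ←P3
  n16 'bcb': a→17
  n17 'bcba': c→18
  n18 'bcbac': a→19
  n19 'bcbaca': ·  ←P4
  n20 'bb': b→21
  n21 'bbb': b→22
  n22 'bbbb': ·  ←P5

BFS fail/out derivation:
  fail(1) 'c': from fail(0)=0 chase 'c': 0 ⇒ 0;  out=∅∪out(0)=∅
  fail(7) 'a': from fail(0)=0 chase 'a': 0 ⇒ 0;  out=∅∪out(0)=∅
  fail(14) 'b': from fail(0)=0 chase 'b': 0 ⇒ 0;  out=∅∪out(0)=∅
  fail(2) 'cb': from fail(1)=0 chase 'b': 0 ⇒ 14;  out=∅∪out(14)=∅
  fail(8) 'aa': from fail(7)=0 chase 'a': 0 ⇒ 7;  out={6}∪out(7)={6}
  fail(11) 'ab': from fail(7)=0 chase 'b': 0 ⇒ 14;  out=∅∪out(14)=∅
  fail(15) 'bc': from fail(14)=0 chase 'c': 0 ⇒ 1;  out={3}∪out(1)={3}
  fail(20) 'bb': from fail(14)=0 chase 'b': 0 ⇒ 14;  out=∅∪out(14)=∅
  fail(3) 'cbc': from fail(2)=14 chase 'c': 14 ⇒ 15;  out=∅∪out(15)={3}
  fail(9) 'aaa': from fail(8)=7 chase 'a': 7 ⇒ 8;  out=∅∪out(8)={6}
  fail(12) 'abc': from fail(11)=14 chase 'c': 14 ⇒ 15;  out=∅∪out(15)={3}
  fail(16) 'bcb': from fail(15)=1 chase 'b': 1 ⇒ 2;  out=∅∪out(2)=∅
  fail(21) 'bbb': from fail(20)=14 chase 'b': 14 ⇒ 20;  out=∅∪out(20)=∅
  fail(4) 'cbca': from fail(3)=15 chase 'a': 15→1→0 ⇒ 7;  out=∅∪out(7)=∅
  fail(10) 'aaaa': from fail(9)=8 chase 'a': 8 ⇒ 9;  out={1}∪out(9)={1,6}
  fail(13) 'abcb': from fail(12)=15 chase 'b': 15 ⇒ 16;  out={2}∪out(16)={2}
  fail(17) 'bcba': from fail(16)=2 chase 'a': 2→14→0 ⇒ 7;  out=∅∪out(7)=∅
  fail(22) 'bbbb': from fail(21)=20 chase 'b': 20 ⇒ 21;  out={5}∪out(21)={5}
  fail(5) 'cbcac': from fail(4)=7 chase 'c': 7→0 ⇒ 1;  out=∅∪out(1)=∅
  fail(18) 'bcbac': from fail(17)=7 chase 'c': 7→0 ⇒ 1;  out=∅∪out(1)=∅
  fail(6) 'cbcacc': from fail(5)=1 chase 'c': 1→0 ⇒ 1;  out={0}∪out(1)={0}
  fail(19) 'bcbaca': from fail(18)=1 chase 'a': 1→0 ⇒ 7;  out={4}∪out(7)={4}

Scan:
[0] read 'c'  n0⇒n1
[1] read 'b'  n1⇒n2
[2] read 'c'  n2⇒n3  → match P3@[1:2]
[3] read 'a'  n3⇒n4
[4] read 'c'  n4⇒n5
[5] read 'c'  n5⇒n6  → match P0@[0:5]
[6] read 'b'  n6⇒n2 ·f
[7] read 'a'  n2⇒n7 ·f
[8] read 'b'  n7⇒n11
[9] read 'c'  n11⇒n12  → match P3@[8:9]
[10] read 'a'  n12⇒n7 ·f
[11] read 'c'  n7⇒n1 ·f
[12] read 'a'  n1⇒n7 ·f
[13] read 'b'  n7⇒n11
[14] read 'b'  n11⇒n20 ·f
[15] read 'c'  n20⇒n15 ·f  → match P3@[14:15]
[16] read 'b'  n15⇒n16
[17] read 'a'  n16⇒n17
[18] read 'c'  n17⇒n18
[19] read 'a'  n18⇒n19  → match P4@[14:19]
[20] read 'c'  n19⇒n1 ·f
[21] read 'c'  n1⇒n1 ·f
[22] read 'a'  n1⇒n7 ·f
[23] read 'b'  n7⇒n11
[24] read 'b'  n11⇒n20 ·f
[25] read 'b'  n20⇒n21
[26] read 'b'  n21⇒n22  → match P5@[23:26]
[27] read 'b'  n22⇒n22 ·f  → match P5@[24:27]
[28] read 'b'  n22⇒n22 ·f  → match P5@[25:28]
[29] read 'a'  n22⇒n7 ·f
[30] read 'c'  n7⇒n1 ·f
[31] read 'c'  n1⇒n1 ·f
[32] read 'c'  n1⇒n1 ·f
[33] read 'a'  n1⇒n7 ·f
[34] read 'a'  n7⇒n8  → match P6@[33:34]
[35] read 'a'  n8⇒n9  → match P6@[34:35]
[36] read 'a'  n9⇒n10  → match P1@[33:36],P6@[35:36]
[37] read 'a'  n10⇒n10 ·f  → match P1@[34:37],P6@[36:37]
[38] read 'a'  n10⇒n10 ·f  → match P1@[35:38],P6@[37:38]
[39] read 'a'  n10⇒n10 ·f  → match P1@[36:39],P6@[38:39]
[40] read 'a'  n10⇒n10 ·f  → match P1@[37:40],P6@[39:40]
[41] read 'a'  n10⇒n10 ·f  → match P1@[38:41],P6@[40:41]
[42] read 'b'  n10⇒n11 ·f
[43] read 'c'  n11⇒n12  → match P3@[42:43]
[44] read 'b'  n12⇒n13  → match P2@[41:44]
[45] read 'c'  n13⇒n3 ·f  → match P3@[44:45]
[46] read 'a'  n3⇒n4
[47] read 'c'  n4⇒n5
[48] read 'c'  n5⇒n6  → match P0@[43:48]
[49] read 'c'  n6⇒n1 ·f
[50] read 'a'  n1⇒n7 ·f
[51] read 'b'  n7⇒n11
[52] read 'b'  n11⇒n20 ·f
[53] read 'b'  n20⇒n21
[54] read 'b'  n21⇒n22  → match P5@[51:54]
[55] read 'b'  n22⇒n22 ·f  → match P5@[52:55]
[56] read 'b'  n22⇒n22 ·f  → match P5@[53:56]
[57] read 'b'  n22⇒n22 ·f  → match P5@[54:57]
[58] read 'b'  n22⇒n22 ·f  → match P5@[55:58]
[59] read 'b'  n22⇒n22 ·f  → match P5@[56:59]
[60] read 'c'  n22⇒n15 ·f  → match P3@[59:60]
[61] read 'b'  n15⇒n16
[62] read 'a'  n16⇒n17
[63] read 'a'  n17⇒n8 ·f  → match P6@[62:63]
[64] read 'a'  n8⇒n9  → match P6@[63:64]
[65] read 'a'  n9⇒n10  → match P1@[62:65],P6@[64:65]
[66] read 'a'  n10⇒n10 ·f  → match P1@[63:66],P6@[65:66]
[67] read 'a'  n10⇒n10 ·f  → match P1@[64:67],P6@[66:67]
[68] read 'a'  n10⇒n10 ·f  → match P1@[65:68],P6@[67:68]
[69] read 'c'  n10⇒n1 ·f
[70] read 'b'  n1⇒n2
[71] read 'c'  n2⇒n3  → match P3@[70:71]
[72] read 'b'  n3⇒n16 ·f
[73] read 'a'  n16⇒n17
[74] read 'c'  n17⇒n18
[75] read 'a'  n18⇒n19  → match P4@[70:75]
[76] read 'a'  n19⇒n8 ·f  → match P6@[75:76]
[77] read 'c'  n8⇒n1 ·f
[78] read 'a'  n1⇒n7 ·f

All matches (sorted): [[2,3],[5,0],[9,3],[15,3],[19,4],[26,5],[27,5],[28,5],[34,6],[35,6],[36,1],[36,6],[37,1],[37,6],[38,1],[38,6],[39,1],[39,6],[40,1],[40,6],[41,1],[41,6],[43,3],[44,2],[45,3],[48,0],[54,5],[55,5],[56,5],[57,5],[58,5],[59,5],[60,3],[63,6],[64,6],[65,1],[65,6],[66,1],[66,6],[67,1],[67,6],[68,1],[68,6],[71,3],[75,4],[76,6]]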